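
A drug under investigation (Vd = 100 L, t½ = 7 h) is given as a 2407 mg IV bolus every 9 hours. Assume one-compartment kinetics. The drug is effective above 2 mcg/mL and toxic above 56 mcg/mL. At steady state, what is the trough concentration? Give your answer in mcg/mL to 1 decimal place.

16.7 mcg/mL

τ/t½ = 9/7 ≈ 1.2857, so fraction remaining f = (1/2)^(9/7) ≈ 0.4102.
Accumulation ratio R = 1/(1 − f) ≈ 1/0.5898 ≈ 1.6955.
Single-dose peak C₀ = D/Vd = 2407/100 ≈ 24.070 mcg/mL.
Cmax,ss = C₀/(1 − f) ≈ 24.070/0.5898 ≈ 40.810 mcg/mL.
One interval later, Cmin,ss = Cmax,ss·e^(−kτ) ≈ 40.810 × 0.4102 ≈ 16.740 mcg/mL.
Trough 16.7 mcg/mL vs MEC 2 mcg/mL: adequate.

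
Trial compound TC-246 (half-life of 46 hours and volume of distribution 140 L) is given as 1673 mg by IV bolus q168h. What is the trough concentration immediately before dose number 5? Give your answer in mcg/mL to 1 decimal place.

f = (1/2)^(τ/t½) = (1/2)^(168/46) ≈ 0.0795.
C₀ = D/Vd = 1673/140 ≈ 11.950 mcg/mL.
Before the 5th dose, 4 doses have been given. Superposition: Cmin = C₀·(f + f² + … + f^4).
≈ 11.950 × (0.0795 + 0.0063 + 0.0005 + 0.0000) ≈ 11.950 × 0.0863 ≈ 1.031 mcg/mL.

1.0 mcg/mL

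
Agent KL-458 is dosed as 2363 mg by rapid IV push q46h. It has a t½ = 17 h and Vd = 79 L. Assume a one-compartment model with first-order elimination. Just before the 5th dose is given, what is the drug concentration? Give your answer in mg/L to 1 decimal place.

f = (1/2)^(τ/t½) = (1/2)^(46/17) ≈ 0.1533.
C₀ = D/Vd = 2363/79 ≈ 29.911 mg/L.
Before the 5th dose, 4 doses have been given. Superposition: Cmin = C₀·(f + f² + … + f^4).
≈ 29.911 × (0.1533 + 0.0235 + 0.0036 + 0.0006) ≈ 29.911 × 0.1810 ≈ 5.414 mg/L.

5.4 mg/L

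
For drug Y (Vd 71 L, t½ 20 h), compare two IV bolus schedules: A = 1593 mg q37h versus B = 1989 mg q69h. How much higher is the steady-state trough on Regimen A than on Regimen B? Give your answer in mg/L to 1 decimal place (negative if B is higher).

5.8 mg/L

Regimen A: f = (1/2)^(37/20) ≈ 0.2774; Cmin,ss = (1593/71)·f/(1−f) ≈ 8.613 mg/L.
Regimen B: f = (1/2)^(69/20) ≈ 0.0915; Cmin,ss = (1989/71)·f/(1−f) ≈ 2.821 mg/L.
Difference ≈ 8.613 − 2.821 ≈ 5.792 mg/L.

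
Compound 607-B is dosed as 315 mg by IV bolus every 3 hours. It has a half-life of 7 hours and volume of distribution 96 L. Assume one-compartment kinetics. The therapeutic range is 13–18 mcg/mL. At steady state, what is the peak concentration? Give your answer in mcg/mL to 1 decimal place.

k = ln2/t½ = ln2/7 ≈ 0.099021 h⁻¹; fraction remaining f = e^(−kτ) = e^(−0.099021×3) ≈ 0.7430.
Accumulation ratio R = 1/(1 − f) ≈ 1/0.2570 ≈ 3.8911.
Single-dose peak C₀ = D/Vd = 315/96 ≈ 3.281 mcg/mL.
Steady-state peak Cmax,ss = C₀·R ≈ 3.281 × 3.8911 ≈ 12.767 mcg/mL.
Peak 12.8 mcg/mL vs MTC 18 mcg/mL: below toxic threshold.

12.8 mcg/mL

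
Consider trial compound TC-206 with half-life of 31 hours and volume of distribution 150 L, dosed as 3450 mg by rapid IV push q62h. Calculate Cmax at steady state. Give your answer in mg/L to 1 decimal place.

30.7 mg/L

τ = 62 h = 2 half-lives, so f = (1/2)^2 = 0.25.
Accumulation ratio R = 1/(1 − f) = 1/0.75 = 4/3.
Single-dose peak C₀ = D/Vd = 3450/150 = 23 mg/L.
Steady-state peak Cmax,ss = C₀·R = 23 × 4/3 ≈ 30.667 mg/L.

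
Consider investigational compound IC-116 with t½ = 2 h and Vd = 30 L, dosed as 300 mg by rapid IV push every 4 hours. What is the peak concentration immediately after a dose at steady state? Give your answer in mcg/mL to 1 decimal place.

The dosing interval is 2 half-lives, so f = 2^(−2) = 0.25.
At steady state, R = 1/(1 − 0.25) = 4/3.
Single-dose peak C₀ = D/Vd = 300/30 = 10 mcg/mL.
Steady-state peak Cmax,ss = C₀·R = 10 × 4/3 ≈ 13.333 mcg/mL.

13.3 mcg/mL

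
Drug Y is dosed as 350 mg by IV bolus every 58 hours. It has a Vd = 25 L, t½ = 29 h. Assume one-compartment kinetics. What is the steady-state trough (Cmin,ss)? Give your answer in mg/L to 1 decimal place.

τ = 58 h = 2 half-lives, so f = (1/2)^2 = 0.25.
Accumulation ratio R = 1/(1 − f) = 1/0.75 = 4/3.
Single-dose peak C₀ = D/Vd = 350/25 = 14 mg/L.
Steady-state peak Cmax,ss = C₀·R = 14 × 4/3 ≈ 18.667 mg/L.
Steady-state trough Cmin,ss = Cmax,ss·f ≈ 18.667 × 0.25 ≈ 4.667 mg/L.

4.7 mg/L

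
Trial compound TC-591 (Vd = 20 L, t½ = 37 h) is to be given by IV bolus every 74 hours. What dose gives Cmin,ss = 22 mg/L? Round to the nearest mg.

1320 mg

τ/t½ = 74/37 ≈ 2, so f = (1/2)^(74/37) ≈ 0.250000.
Cmin,ss = (D/Vd)·f/(1−f), so D = Cmin,ss·Vd·(1−f)/f.
D = 22 × 20 × (1−f)/f ≈ 22 × 20 × 3.00000 ≈ 1320.00 mg.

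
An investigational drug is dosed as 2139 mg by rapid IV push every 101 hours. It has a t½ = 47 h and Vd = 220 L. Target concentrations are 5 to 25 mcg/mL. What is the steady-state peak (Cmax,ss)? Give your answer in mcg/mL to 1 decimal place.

τ/t½ = 101/47 ≈ 2.1489, so fraction remaining f = (1/2)^(101/47) ≈ 0.2255.
Accumulation ratio R = 1/(1 − f) ≈ 1/0.7745 ≈ 1.2912.
Single-dose peak C₀ = D/Vd = 2139/220 ≈ 9.723 mcg/mL.
Steady-state peak Cmax,ss = C₀·R ≈ 9.723 × 1.2912 ≈ 12.554 mcg/mL.
Peak 12.6 mcg/mL vs MTC 25 mcg/mL: below toxic threshold.

12.6 mcg/mL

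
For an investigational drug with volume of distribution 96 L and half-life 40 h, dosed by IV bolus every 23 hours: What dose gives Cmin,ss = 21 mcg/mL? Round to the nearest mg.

987 mg

τ/t½ = 23/40 ≈ 0.575, so f = (1/2)^(23/40) ≈ 0.671286.
Cmin,ss = (D/Vd)·f/(1−f), so D = Cmin,ss·Vd·(1−f)/f.
D = 21 × 96 × (1−f)/f ≈ 21 × 96 × 0.48968 ≈ 987.19 mg.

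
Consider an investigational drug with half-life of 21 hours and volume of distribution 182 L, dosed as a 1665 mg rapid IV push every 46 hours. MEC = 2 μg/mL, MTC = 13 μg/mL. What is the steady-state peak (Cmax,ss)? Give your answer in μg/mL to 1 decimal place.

11.7 μg/mL

τ/t½ = 46/21 ≈ 2.1905, so fraction remaining f = (1/2)^(46/21) ≈ 0.2191.
At steady state, accumulation factor R = 1/(1 − e^(−kτ)) ≈ 1.2806.
Each bolus raises the concentration by D/Vd = 1665/182 ≈ 9.148 μg/mL.
Steady-state peak Cmax,ss = C₀·R ≈ 9.148 × 1.2806 ≈ 11.715 μg/mL.
Peak 11.7 μg/mL vs MTC 13 μg/mL: below toxic threshold.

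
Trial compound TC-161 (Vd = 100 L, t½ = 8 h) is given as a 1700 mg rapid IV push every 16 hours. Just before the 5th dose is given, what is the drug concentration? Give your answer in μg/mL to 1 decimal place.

5.6 μg/mL

f = (1/2)^(τ/t½) = (1/2)^(16/8) ≈ 0.2500.
C₀ = D/Vd = 1700/100 ≈ 17.000 μg/mL.
Before the 5th dose, 4 doses have been given. Superposition: Cmin = C₀·(f + f² + … + f^4).
≈ 17.000 × (0.2500 + 0.0625 + 0.0156 + 0.0039) ≈ 17.000 × 0.3320 ≈ 5.644 μg/mL.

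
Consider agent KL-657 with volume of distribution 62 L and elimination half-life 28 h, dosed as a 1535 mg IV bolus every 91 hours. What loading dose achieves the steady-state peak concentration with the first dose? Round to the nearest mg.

1715 mg

f = (1/2)^(91/28) ≈ 0.105112; accumulation ratio R = 1/(1−f) ≈ 1.11746.
Loading dose to hit Cmax,ss on first dose: D_load = D_maint·R ≈ 1535 × 1.11746 ≈ 1715.30 mg.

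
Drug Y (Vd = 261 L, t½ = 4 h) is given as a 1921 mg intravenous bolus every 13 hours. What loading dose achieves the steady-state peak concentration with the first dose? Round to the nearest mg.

2147 mg

f = (1/2)^(13/4) ≈ 0.105112; accumulation ratio R = 1/(1−f) ≈ 1.11746.
Loading dose to hit Cmax,ss on first dose: D_load = D_maint·R ≈ 1921 × 1.11746 ≈ 2146.64 mg.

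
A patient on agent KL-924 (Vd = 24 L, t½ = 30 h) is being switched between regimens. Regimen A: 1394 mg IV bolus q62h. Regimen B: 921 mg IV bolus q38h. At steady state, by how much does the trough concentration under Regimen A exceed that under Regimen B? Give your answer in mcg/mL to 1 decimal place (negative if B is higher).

-9.1 mcg/mL

Regimen A: f = (1/2)^(62/30) ≈ 0.2387; Cmin,ss = (1394/24)·f/(1−f) ≈ 18.212 mcg/mL.
Regimen B: f = (1/2)^(38/30) ≈ 0.4156; Cmin,ss = (921/24)·f/(1−f) ≈ 27.291 mcg/mL.
Difference ≈ 18.212 − 27.291 ≈ -9.079 mcg/mL.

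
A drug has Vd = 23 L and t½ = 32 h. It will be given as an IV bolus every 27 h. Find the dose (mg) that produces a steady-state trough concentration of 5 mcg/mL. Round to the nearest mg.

91 mg

τ/t½ = 27/32 ≈ 0.84375, so f = (1/2)^(27/32) ≈ 0.557193.
Cmin,ss = (D/Vd)·f/(1−f), so D = Cmin,ss·Vd·(1−f)/f.
D = 5 × 23 × (1−f)/f ≈ 5 × 23 × 0.79471 ≈ 91.39 mg.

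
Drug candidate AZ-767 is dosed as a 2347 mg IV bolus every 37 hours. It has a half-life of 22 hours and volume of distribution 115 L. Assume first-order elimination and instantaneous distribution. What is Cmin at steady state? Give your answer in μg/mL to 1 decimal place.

Over one 37-h interval, 37/22 ≈ 1.6818 half-lives elapse, leaving f ≈ 0.3117 of each dose.
Accumulation ratio R = 1/(1 − f) ≈ 1/0.6883 ≈ 1.4529.
Each bolus raises the concentration by D/Vd = 2347/115 ≈ 20.409 μg/mL.
Cmax,ss = C₀/(1 − f) ≈ 20.409/0.6883 ≈ 29.651 μg/mL.
Steady-state trough Cmin,ss = Cmax,ss·f ≈ 29.651 × 0.3117 ≈ 9.242 μg/mL.

9.2 μg/mL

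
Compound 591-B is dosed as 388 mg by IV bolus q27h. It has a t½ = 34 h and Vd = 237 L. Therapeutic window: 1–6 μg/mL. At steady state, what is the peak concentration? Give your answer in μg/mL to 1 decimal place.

Over one 27-h interval, 27/34 ≈ 0.79412 half-lives elapse, leaving f ≈ 0.5767 of each dose.
At steady state, accumulation factor R = 1/(1 − e^(−kτ)) ≈ 2.3624.
Single-dose peak C₀ = D/Vd = 388/237 ≈ 1.637 μg/mL.
Steady-state peak Cmax,ss = C₀·R ≈ 1.637 × 2.3624 ≈ 3.867 μg/mL.
Peak 3.9 μg/mL vs MTC 6 μg/mL: below toxic threshold.

3.9 μg/mL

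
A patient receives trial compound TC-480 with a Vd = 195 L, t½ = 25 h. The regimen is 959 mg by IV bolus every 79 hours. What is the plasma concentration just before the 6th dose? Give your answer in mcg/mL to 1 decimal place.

f = (1/2)^(τ/t½) = (1/2)^(79/25) ≈ 0.1119.
C₀ = D/Vd = 959/195 ≈ 4.918 mcg/mL.
Before the 6th dose, 5 doses have been given. Superposition: Cmin = C₀·(f + f² + … + f^5).
≈ 4.918 × (0.1119 + 0.0125 + 0.0014 + 0.0002 + 0.0000) ≈ 4.918 × 0.1260 ≈ 0.620 mcg/mL.

0.6 mcg/mL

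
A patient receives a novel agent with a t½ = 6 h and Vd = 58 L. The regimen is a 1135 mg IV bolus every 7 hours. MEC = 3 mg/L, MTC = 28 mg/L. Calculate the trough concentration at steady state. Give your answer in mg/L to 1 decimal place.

k = ln2/t½ = ln2/6 ≈ 0.115525 h⁻¹; fraction remaining f = e^(−kτ) = e^(−0.115525×7) ≈ 0.4454.
Single-dose peak C₀ = D/Vd = 1135/58 ≈ 19.569 mg/L.
Steady-state trough Cmin,ss = C₀·f/(1−f) ≈ 19.569 × 0.4454/0.5546 ≈ 15.716 mg/L.
Trough 15.7 mg/L vs MEC 3 mg/L: adequate.

15.7 mg/L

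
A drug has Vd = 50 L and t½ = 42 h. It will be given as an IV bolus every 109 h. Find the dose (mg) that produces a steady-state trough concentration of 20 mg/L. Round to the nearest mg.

5043 mg

τ/t½ = 109/42 ≈ 2.5952, so f = (1/2)^(109/42) ≈ 0.165484.
Cmin,ss = (D/Vd)·f/(1−f), so D = Cmin,ss·Vd·(1−f)/f.
D = 20 × 50 × (1−f)/f ≈ 20 × 50 × 5.04288 ≈ 5042.88 mg.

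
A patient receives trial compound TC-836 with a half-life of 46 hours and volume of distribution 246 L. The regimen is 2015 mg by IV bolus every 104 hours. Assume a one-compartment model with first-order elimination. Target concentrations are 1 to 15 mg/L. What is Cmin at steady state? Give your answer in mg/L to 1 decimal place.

Over one 104-h interval, 104/46 ≈ 2.2609 half-lives elapse, leaving f ≈ 0.2086 of each dose.
Single-dose peak C₀ = D/Vd = 2015/246 ≈ 8.191 mg/L.
Steady-state trough Cmin,ss = C₀·f/(1−f) ≈ 8.191 × 0.2086/0.7914 ≈ 2.159 mg/L.
Trough 2.2 mg/L vs MEC 1 mg/L: adequate.

2.2 mg/L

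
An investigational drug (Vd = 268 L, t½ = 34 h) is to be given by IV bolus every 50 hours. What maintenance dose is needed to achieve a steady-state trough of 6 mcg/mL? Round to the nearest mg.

τ/t½ = 50/34 ≈ 1.4706, so f = (1/2)^(50/34) ≈ 0.360835.
Cmin,ss = (D/Vd)·f/(1−f), so D = Cmin,ss·Vd·(1−f)/f.
D = 6 × 268 × (1−f)/f ≈ 6 × 268 × 1.77135 ≈ 2848.33 mg.

2848 mg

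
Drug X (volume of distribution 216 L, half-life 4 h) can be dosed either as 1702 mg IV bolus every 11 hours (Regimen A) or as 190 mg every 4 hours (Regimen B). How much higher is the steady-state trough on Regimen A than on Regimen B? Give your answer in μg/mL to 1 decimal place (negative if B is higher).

Regimen A: f = (1/2)^(11/4) ≈ 0.1487; Cmin,ss = (1702/216)·f/(1−f) ≈ 1.376 μg/mL.
Regimen B: f = (1/2)^(4/4) ≈ 0.5000; Cmin,ss = (190/216)·f/(1−f) ≈ 0.880 μg/mL.
Difference ≈ 1.376 − 0.880 ≈ 0.496 μg/mL.

0.5 μg/mL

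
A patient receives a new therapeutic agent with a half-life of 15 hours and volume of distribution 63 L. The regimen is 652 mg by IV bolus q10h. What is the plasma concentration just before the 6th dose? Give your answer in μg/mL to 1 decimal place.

f = (1/2)^(τ/t½) = (1/2)^(10/15) ≈ 0.6300.
C₀ = D/Vd = 652/63 ≈ 10.349 μg/mL.
Before the 6th dose, 5 doses have been given. Superposition: Cmin = C₀·(f + f² + … + f^5).
≈ 10.349 × (0.6300 + 0.3969 + 0.2500 + 0.1575 + 0.0992) ≈ 10.349 × 1.5336 ≈ 15.871 μg/mL.

15.9 μg/mL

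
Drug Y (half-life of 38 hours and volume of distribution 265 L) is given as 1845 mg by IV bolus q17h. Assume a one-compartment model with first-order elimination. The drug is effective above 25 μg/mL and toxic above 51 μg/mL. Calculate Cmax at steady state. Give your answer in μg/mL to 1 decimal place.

Over one 17-h interval, 17/38 ≈ 0.44737 half-lives elapse, leaving f ≈ 0.7334 of each dose.
At steady state, accumulation factor R = 1/(1 − e^(−kτ)) ≈ 3.7509.
Single-dose peak C₀ = D/Vd = 1845/265 ≈ 6.962 μg/mL.
Steady-state peak Cmax,ss = C₀·R ≈ 6.962 × 3.7509 ≈ 26.114 μg/mL.
Peak 26.1 μg/mL vs MTC 51 μg/mL: below toxic threshold.

26.1 μg/mL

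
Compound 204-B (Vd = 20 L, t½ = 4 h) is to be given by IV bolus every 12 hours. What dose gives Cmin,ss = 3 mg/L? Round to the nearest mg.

420 mg

τ/t½ = 12/4 ≈ 3, so f = (1/2)^(12/4) ≈ 0.125000.
Cmin,ss = (D/Vd)·f/(1−f), so D = Cmin,ss·Vd·(1−f)/f.
D = 3 × 20 × (1−f)/f ≈ 3 × 20 × 7.00000 ≈ 420.00 mg.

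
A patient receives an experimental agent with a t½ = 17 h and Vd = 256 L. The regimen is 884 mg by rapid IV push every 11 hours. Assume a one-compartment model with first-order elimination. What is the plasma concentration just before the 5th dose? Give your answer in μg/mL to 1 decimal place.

5.1 μg/mL

f = (1/2)^(τ/t½) = (1/2)^(11/17) ≈ 0.6386.
C₀ = D/Vd = 884/256 ≈ 3.453 μg/mL.
Before the 5th dose, 4 doses have been given. Superposition: Cmin = C₀·(f + f² + … + f^4).
≈ 3.453 × (0.6386 + 0.4078 + 0.2604 + 0.1663) ≈ 3.453 × 1.4731 ≈ 5.087 μg/mL.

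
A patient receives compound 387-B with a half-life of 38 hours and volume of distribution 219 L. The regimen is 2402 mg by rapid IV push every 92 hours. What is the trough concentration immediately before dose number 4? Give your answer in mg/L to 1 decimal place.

f = (1/2)^(τ/t½) = (1/2)^(92/38) ≈ 0.1867.
C₀ = D/Vd = 2402/219 ≈ 10.968 mg/L.
Before the 4th dose, 3 doses have been given. Superposition: Cmin = C₀·(f + f² + … + f^3).
≈ 10.968 × (0.1867 + 0.0349 + 0.0065) ≈ 10.968 × 0.2281 ≈ 2.502 mg/L.

2.5 mg/L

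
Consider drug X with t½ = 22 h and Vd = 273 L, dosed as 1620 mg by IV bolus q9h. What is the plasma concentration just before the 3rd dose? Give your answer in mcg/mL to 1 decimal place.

7.8 mcg/mL

f = (1/2)^(τ/t½) = (1/2)^(9/22) ≈ 0.7531.
C₀ = D/Vd = 1620/273 ≈ 5.934 mcg/mL.
Before the 3rd dose, 2 doses have been given. Superposition: Cmin = C₀·(f + f²).
≈ 5.934 × (0.7531 + 0.5672) ≈ 5.934 × 1.3203 ≈ 7.835 mcg/mL.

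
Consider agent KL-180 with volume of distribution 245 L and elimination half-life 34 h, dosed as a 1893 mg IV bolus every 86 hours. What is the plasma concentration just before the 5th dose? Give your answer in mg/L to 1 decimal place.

1.6 mg/L

f = (1/2)^(τ/t½) = (1/2)^(86/34) ≈ 0.1732.
C₀ = D/Vd = 1893/245 ≈ 7.727 mg/L.
Before the 5th dose, 4 doses have been given. Superposition: Cmin = C₀·(f + f² + … + f^4).
≈ 7.727 × (0.1732 + 0.0300 + 0.0052 + 0.0009) ≈ 7.727 × 0.2093 ≈ 1.617 mg/L.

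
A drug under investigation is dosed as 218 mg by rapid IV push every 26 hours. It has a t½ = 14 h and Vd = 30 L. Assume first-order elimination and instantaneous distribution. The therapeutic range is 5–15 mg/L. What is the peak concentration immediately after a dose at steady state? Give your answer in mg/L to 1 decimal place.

10.0 mg/L

k = ln2/t½ = ln2/14 ≈ 0.049511 h⁻¹; fraction remaining f = e^(−kτ) = e^(−0.049511×26) ≈ 0.2760.
Accumulation ratio R = 1/(1 − f) ≈ 1/0.7240 ≈ 1.3812.
Each bolus raises the concentration by D/Vd = 218/30 ≈ 7.267 mg/L.
Steady-state peak Cmax,ss = C₀·R ≈ 7.267 × 1.3812 ≈ 10.037 mg/L.
Peak 10.0 mg/L vs MTC 15 mg/L: below toxic threshold.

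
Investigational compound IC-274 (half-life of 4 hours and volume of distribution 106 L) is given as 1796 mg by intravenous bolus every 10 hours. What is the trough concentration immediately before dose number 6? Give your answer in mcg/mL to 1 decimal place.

f = (1/2)^(τ/t½) = (1/2)^(10/4) ≈ 0.1768.
C₀ = D/Vd = 1796/106 ≈ 16.943 mcg/mL.
Before the 6th dose, 5 doses have been given. Superposition: Cmin = C₀·(f + f² + … + f^5).
≈ 16.943 × (0.1768 + 0.0313 + 0.0055 + 0.0010 + 0.0002) ≈ 16.943 × 0.2148 ≈ 3.639 mcg/mL.

3.6 mcg/mL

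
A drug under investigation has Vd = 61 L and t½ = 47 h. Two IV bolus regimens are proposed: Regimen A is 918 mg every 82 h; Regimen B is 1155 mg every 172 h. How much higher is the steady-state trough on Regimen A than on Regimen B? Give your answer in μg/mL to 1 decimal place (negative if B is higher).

Regimen A: f = (1/2)^(82/47) ≈ 0.2984; Cmin,ss = (918/61)·f/(1−f) ≈ 6.401 μg/mL.
Regimen B: f = (1/2)^(172/47) ≈ 0.0791; Cmin,ss = (1155/61)·f/(1−f) ≈ 1.626 μg/mL.
Difference ≈ 6.401 − 1.626 ≈ 4.775 μg/mL.

4.8 μg/mL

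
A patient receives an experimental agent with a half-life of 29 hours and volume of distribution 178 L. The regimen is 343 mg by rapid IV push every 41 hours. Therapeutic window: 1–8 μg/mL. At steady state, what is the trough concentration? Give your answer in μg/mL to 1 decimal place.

1.2 μg/mL

Over one 41-h interval, 41/29 ≈ 1.4138 half-lives elapse, leaving f ≈ 0.3753 of each dose.
Accumulation ratio R = 1/(1 − f) ≈ 1/0.6247 ≈ 1.6008.
Each bolus raises the concentration by D/Vd = 343/178 ≈ 1.927 μg/mL.
Cmax,ss = C₀/(1 − f) ≈ 1.927/0.6247 ≈ 3.085 μg/mL.
One interval later, Cmin,ss = Cmax,ss·e^(−kτ) ≈ 3.085 × 0.3753 ≈ 1.158 μg/mL.
Trough 1.2 μg/mL vs MEC 1 μg/mL: adequate.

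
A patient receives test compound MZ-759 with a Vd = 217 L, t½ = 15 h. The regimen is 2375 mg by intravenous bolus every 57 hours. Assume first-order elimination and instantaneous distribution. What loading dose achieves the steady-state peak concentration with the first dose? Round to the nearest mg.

f = (1/2)^(57/15) ≈ 0.071794; accumulation ratio R = 1/(1−f) ≈ 1.07735.
Loading dose to hit Cmax,ss on first dose: D_load = D_maint·R ≈ 2375 × 1.07735 ≈ 2558.71 mg.

2559 mg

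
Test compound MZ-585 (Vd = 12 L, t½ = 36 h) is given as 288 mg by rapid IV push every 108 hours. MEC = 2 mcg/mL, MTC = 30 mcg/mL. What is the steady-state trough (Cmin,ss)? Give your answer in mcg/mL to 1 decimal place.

τ = 108 h = 3 half-lives, so f = (1/2)^3 = 0.125.
Accumulation ratio R = 1/(1 − f) = 1/0.875 = 8/7.
Single-dose peak C₀ = D/Vd = 288/12 = 24 mcg/mL.
Steady-state peak Cmax,ss = C₀·R = 24 × 8/7 ≈ 27.429 mcg/mL.
Steady-state trough Cmin,ss = Cmax,ss·f ≈ 27.429 × 0.125 ≈ 3.429 mcg/mL.
Trough 3.4 mcg/mL vs MEC 2 mcg/mL: adequate.

3.4 mcg/mL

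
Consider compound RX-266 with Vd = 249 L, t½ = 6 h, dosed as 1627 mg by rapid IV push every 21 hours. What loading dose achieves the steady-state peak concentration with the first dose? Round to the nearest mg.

f = (1/2)^(21/6) ≈ 0.088388; accumulation ratio R = 1/(1−f) ≈ 1.09696.
Loading dose to hit Cmax,ss on first dose: D_load = D_maint·R ≈ 1627 × 1.09696 ≈ 1784.75 mg.

1785 mg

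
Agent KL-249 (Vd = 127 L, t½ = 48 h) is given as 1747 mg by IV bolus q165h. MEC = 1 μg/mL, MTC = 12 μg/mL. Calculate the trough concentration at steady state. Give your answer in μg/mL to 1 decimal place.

1.4 μg/mL

Over one 165-h interval, 165/48 ≈ 3.4375 half-lives elapse, leaving f ≈ 0.0923 of each dose.
At steady state, accumulation factor R = 1/(1 − e^(−kτ)) ≈ 1.1017.
Each bolus raises the concentration by D/Vd = 1747/127 ≈ 13.756 μg/mL.
Steady-state peak Cmax,ss = C₀·R ≈ 13.756 × 1.1017 ≈ 15.155 μg/mL.
One interval later, Cmin,ss = Cmax,ss·e^(−kτ) ≈ 15.155 × 0.0923 ≈ 1.399 μg/mL.
Trough 1.4 μg/mL vs MEC 1 μg/mL: adequate.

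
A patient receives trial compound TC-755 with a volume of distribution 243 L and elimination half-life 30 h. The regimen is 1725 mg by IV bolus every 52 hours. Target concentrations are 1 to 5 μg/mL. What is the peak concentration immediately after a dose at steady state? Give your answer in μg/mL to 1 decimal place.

Over one 52-h interval, 52/30 ≈ 1.7333 half-lives elapse, leaving f ≈ 0.3008 of each dose.
At steady state, accumulation factor R = 1/(1 − e^(−kτ)) ≈ 1.4302.
Each bolus raises the concentration by D/Vd = 1725/243 ≈ 7.099 μg/mL.
Cmax,ss = C₀/(1 − f) ≈ 7.099/0.6992 ≈ 10.153 μg/mL.
Peak 10.2 μg/mL vs MTC 5 μg/mL: exceeds toxic threshold.

10.2 μg/mL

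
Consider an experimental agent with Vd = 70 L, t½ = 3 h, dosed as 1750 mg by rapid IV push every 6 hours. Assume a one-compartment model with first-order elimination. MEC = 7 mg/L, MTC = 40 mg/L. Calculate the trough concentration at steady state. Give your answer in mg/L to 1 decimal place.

8.3 mg/L

The dosing interval is 2 half-lives, so f = 2^(−2) = 0.25.
At steady state, R = 1/(1 − 0.25) = 4/3.
Single-dose peak C₀ = D/Vd = 1750/70 = 25 mg/L.
Steady-state peak Cmax,ss = C₀·R = 25 × 4/3 ≈ 33.333 mg/L.
Steady-state trough Cmin,ss = Cmax,ss·f ≈ 33.333 × 0.25 ≈ 8.333 mg/L.
Trough 8.3 mg/L vs MEC 7 mg/L: adequate.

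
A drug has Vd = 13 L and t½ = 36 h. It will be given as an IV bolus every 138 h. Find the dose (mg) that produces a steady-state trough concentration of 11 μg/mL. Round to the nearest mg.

τ/t½ = 138/36 ≈ 3.8333, so f = (1/2)^(138/36) ≈ 0.070154.
Cmin,ss = (D/Vd)·f/(1−f), so D = Cmin,ss·Vd·(1−f)/f.
D = 11 × 13 × (1−f)/f ≈ 11 × 13 × 13.25435 ≈ 1895.37 mg.

1895 mg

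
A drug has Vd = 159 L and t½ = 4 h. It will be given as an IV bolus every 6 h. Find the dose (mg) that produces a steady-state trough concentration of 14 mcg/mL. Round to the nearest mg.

τ/t½ = 6/4 ≈ 1.5, so f = (1/2)^(6/4) ≈ 0.353553.
Cmin,ss = (D/Vd)·f/(1−f), so D = Cmin,ss·Vd·(1−f)/f.
D = 14 × 159 × (1−f)/f ≈ 14 × 159 × 1.82843 ≈ 4070.09 mg.

4070 mg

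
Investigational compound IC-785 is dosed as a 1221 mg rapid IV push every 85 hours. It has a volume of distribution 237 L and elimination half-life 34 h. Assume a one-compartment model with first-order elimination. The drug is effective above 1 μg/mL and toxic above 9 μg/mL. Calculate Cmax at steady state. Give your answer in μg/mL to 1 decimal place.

k = ln2/t½ = ln2/34 ≈ 0.020387 h⁻¹; fraction remaining f = e^(−kτ) = e^(−0.020387×85) ≈ 0.1768.
At steady state, accumulation factor R = 1/(1 − e^(−kτ)) ≈ 1.2148.
Each bolus raises the concentration by D/Vd = 1221/237 ≈ 5.152 μg/mL.
Steady-state peak Cmax,ss = C₀·R ≈ 5.152 × 1.2148 ≈ 6.259 μg/mL.
Peak 6.3 μg/mL vs MTC 9 μg/mL: below toxic threshold.

6.3 μg/mL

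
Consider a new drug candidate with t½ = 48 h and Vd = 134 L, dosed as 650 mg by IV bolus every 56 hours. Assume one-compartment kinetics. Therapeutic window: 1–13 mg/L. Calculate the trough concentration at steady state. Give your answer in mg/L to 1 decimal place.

Over one 56-h interval, 56/48 ≈ 1.1667 half-lives elapse, leaving f ≈ 0.4454 of each dose.
Accumulation ratio R = 1/(1 − f) ≈ 1/0.5546 ≈ 1.8031.
Each bolus raises the concentration by D/Vd = 650/134 ≈ 4.851 mg/L.
Steady-state peak Cmax,ss = C₀·R ≈ 4.851 × 1.8031 ≈ 8.747 mg/L.
One interval later, Cmin,ss = Cmax,ss·e^(−kτ) ≈ 8.747 × 0.4454 ≈ 3.896 mg/L.
Trough 3.9 mg/L vs MEC 1 mg/L: adequate.

3.9 mg/L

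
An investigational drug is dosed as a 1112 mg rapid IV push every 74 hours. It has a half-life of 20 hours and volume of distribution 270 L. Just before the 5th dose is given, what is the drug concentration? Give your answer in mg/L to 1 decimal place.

f = (1/2)^(τ/t½) = (1/2)^(74/20) ≈ 0.0769.
C₀ = D/Vd = 1112/270 ≈ 4.119 mg/L.
Before the 5th dose, 4 doses have been given. Superposition: Cmin = C₀·(f + f² + … + f^4).
≈ 4.119 × (0.0769 + 0.0059 + 0.0005 + 0.0000) ≈ 4.119 × 0.0833 ≈ 0.343 mg/L.

0.3 mg/L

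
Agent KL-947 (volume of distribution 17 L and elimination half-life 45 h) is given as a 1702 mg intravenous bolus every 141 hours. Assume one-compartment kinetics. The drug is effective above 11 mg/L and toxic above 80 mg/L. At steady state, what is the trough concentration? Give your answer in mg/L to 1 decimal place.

12.9 mg/L

Over one 141-h interval, 141/45 ≈ 3.1333 half-lives elapse, leaving f ≈ 0.1140 of each dose.
At steady state, accumulation factor R = 1/(1 − e^(−kτ)) ≈ 1.1287.
Single-dose peak C₀ = D/Vd = 1702/17 ≈ 100.118 mg/L.
Steady-state peak Cmax,ss = C₀·R ≈ 100.118 × 1.1287 ≈ 113.003 mg/L.
One interval later, Cmin,ss = Cmax,ss·e^(−kτ) ≈ 113.003 × 0.1140 ≈ 12.882 mg/L.
Trough 12.9 mg/L vs MEC 11 mg/L: adequate.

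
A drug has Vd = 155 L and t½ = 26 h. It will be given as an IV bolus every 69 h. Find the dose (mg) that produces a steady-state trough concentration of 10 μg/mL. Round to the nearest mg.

8205 mg

τ/t½ = 69/26 ≈ 2.6538, so f = (1/2)^(69/26) ≈ 0.158896.
Cmin,ss = (D/Vd)·f/(1−f), so D = Cmin,ss·Vd·(1−f)/f.
D = 10 × 155 × (1−f)/f ≈ 10 × 155 × 5.29342 ≈ 8204.80 mg.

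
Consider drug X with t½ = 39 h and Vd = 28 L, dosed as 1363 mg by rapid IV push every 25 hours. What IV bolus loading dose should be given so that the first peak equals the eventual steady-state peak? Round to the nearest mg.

3799 mg

f = (1/2)^(25/39) ≈ 0.641257; accumulation ratio R = 1/(1−f) ≈ 2.78751.
Loading dose to hit Cmax,ss on first dose: D_load = D_maint·R ≈ 1363 × 2.78751 ≈ 3799.38 mg.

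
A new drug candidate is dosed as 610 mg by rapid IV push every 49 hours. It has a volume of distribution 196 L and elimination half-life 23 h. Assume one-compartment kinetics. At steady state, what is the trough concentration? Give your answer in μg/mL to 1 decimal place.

k = ln2/t½ = ln2/23 ≈ 0.030137 h⁻¹; fraction remaining f = e^(−kτ) = e^(−0.030137×49) ≈ 0.2284.
Single-dose peak C₀ = D/Vd = 610/196 ≈ 3.112 μg/mL.
Steady-state trough Cmin,ss = C₀·f/(1−f) ≈ 3.112 × 0.2284/0.7716 ≈ 0.921 μg/mL.

0.9 μg/mL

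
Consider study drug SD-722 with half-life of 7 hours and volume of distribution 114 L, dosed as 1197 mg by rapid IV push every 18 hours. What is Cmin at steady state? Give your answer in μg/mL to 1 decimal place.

2.1 μg/mL

k = ln2/t½ = ln2/7 ≈ 0.099021 h⁻¹; fraction remaining f = e^(−kτ) = e^(−0.099021×18) ≈ 0.1682.
Accumulation ratio R = 1/(1 − f) ≈ 1/0.8318 ≈ 1.2022.
Each bolus raises the concentration by D/Vd = 1197/114 ≈ 10.500 μg/mL.
Steady-state peak Cmax,ss = C₀·R ≈ 10.500 × 1.2022 ≈ 12.623 μg/mL.
Steady-state trough Cmin,ss = Cmax,ss·f ≈ 12.623 × 0.1682 ≈ 2.123 μg/mL.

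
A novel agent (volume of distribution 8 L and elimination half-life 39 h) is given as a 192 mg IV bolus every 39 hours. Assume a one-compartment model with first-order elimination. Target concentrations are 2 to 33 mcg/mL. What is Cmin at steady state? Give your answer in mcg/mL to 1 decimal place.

The dosing interval is 1 half-life, so f = 2^(−1) = 0.5.
Accumulation ratio R = 1/(1 − f) = 1/0.5 = 2/1.
Single-dose peak C₀ = D/Vd = 192/8 = 24 mcg/mL.
Steady-state peak Cmax,ss = C₀·R = 24 × 2/1 ≈ 48.000 mcg/mL.
Steady-state trough Cmin,ss = Cmax,ss·f ≈ 48.000 × 0.5 ≈ 24.000 mcg/mL.
Trough 24.0 mcg/mL vs MEC 2 mcg/mL: adequate.

24.0 mcg/mL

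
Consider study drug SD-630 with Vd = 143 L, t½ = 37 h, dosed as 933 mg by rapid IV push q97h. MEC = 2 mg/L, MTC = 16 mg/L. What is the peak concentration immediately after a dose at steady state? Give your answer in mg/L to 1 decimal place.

k = ln2/t½ = ln2/37 ≈ 0.018734 h⁻¹; fraction remaining f = e^(−kτ) = e^(−0.018734×97) ≈ 0.1625.
Accumulation ratio R = 1/(1 − f) ≈ 1/0.8375 ≈ 1.1940.
Single-dose peak C₀ = D/Vd = 933/143 ≈ 6.524 mg/L.
Steady-state peak Cmax,ss = C₀·R ≈ 6.524 × 1.1940 ≈ 7.790 mg/L.
Peak 7.8 mg/L vs MTC 16 mg/L: below toxic threshold.

7.8 mg/L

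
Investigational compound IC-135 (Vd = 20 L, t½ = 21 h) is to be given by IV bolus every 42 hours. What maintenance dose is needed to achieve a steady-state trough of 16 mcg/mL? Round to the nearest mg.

960 mg

τ/t½ = 42/21 ≈ 2, so f = (1/2)^(42/21) ≈ 0.250000.
Cmin,ss = (D/Vd)·f/(1−f), so D = Cmin,ss·Vd·(1−f)/f.
D = 16 × 20 × (1−f)/f ≈ 16 × 20 × 3.00000 ≈ 960.00 mg.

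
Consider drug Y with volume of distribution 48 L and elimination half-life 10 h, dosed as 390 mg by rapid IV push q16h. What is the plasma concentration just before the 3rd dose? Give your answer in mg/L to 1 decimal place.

f = (1/2)^(τ/t½) = (1/2)^(16/10) ≈ 0.3299.
C₀ = D/Vd = 390/48 ≈ 8.125 mg/L.
Before the 3rd dose, 2 doses have been given. Superposition: Cmin = C₀·(f + f²).
≈ 8.125 × (0.3299 + 0.1088) ≈ 8.125 × 0.4387 ≈ 3.564 mg/L.

3.6 mg/L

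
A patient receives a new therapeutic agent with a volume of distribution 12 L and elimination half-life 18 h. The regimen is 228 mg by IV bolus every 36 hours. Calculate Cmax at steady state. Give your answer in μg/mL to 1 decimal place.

The dosing interval is 2 half-lives, so f = 2^(−2) = 0.25.
At steady state, R = 1/(1 − 0.25) = 4/3.
Single-dose peak C₀ = D/Vd = 228/12 = 19 μg/mL.
Steady-state peak Cmax,ss = C₀·R = 19 × 4/3 ≈ 25.333 μg/mL.

25.3 μg/mL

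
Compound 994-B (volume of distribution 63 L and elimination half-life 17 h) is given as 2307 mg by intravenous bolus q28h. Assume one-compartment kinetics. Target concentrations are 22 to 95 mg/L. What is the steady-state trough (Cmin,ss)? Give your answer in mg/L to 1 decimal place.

k = ln2/t½ = ln2/17 ≈ 0.040773 h⁻¹; fraction remaining f = e^(−kτ) = e^(−0.040773×28) ≈ 0.3193.
Single-dose peak C₀ = D/Vd = 2307/63 ≈ 36.619 mg/L.
Steady-state trough Cmin,ss = C₀·f/(1−f) ≈ 36.619 × 0.3193/0.6807 ≈ 17.177 mg/L.
Trough 17.2 mg/L vs MEC 22 mg/L: subtherapeutic.

17.2 mg/L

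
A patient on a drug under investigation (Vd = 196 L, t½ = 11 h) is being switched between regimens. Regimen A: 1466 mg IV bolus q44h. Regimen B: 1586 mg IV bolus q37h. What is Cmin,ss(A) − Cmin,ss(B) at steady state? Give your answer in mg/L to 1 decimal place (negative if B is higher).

-0.4 mg/L

Regimen A: f = (1/2)^(44/11) ≈ 0.0625; Cmin,ss = (1466/196)·f/(1−f) ≈ 0.499 mg/L.
Regimen B: f = (1/2)^(37/11) ≈ 0.0972; Cmin,ss = (1586/196)·f/(1−f) ≈ 0.871 mg/L.
Difference ≈ 0.499 − 0.871 ≈ -0.372 mg/L.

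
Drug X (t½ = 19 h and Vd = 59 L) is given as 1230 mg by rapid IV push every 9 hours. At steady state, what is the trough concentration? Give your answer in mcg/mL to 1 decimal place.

53.6 mcg/mL

Over one 9-h interval, 9/19 ≈ 0.47368 half-lives elapse, leaving f ≈ 0.7201 of each dose.
Accumulation ratio R = 1/(1 − f) ≈ 1/0.2799 ≈ 3.5727.
Each bolus raises the concentration by D/Vd = 1230/59 ≈ 20.847 mcg/mL.
Cmax,ss = C₀/(1 − f) ≈ 20.847/0.2799 ≈ 74.480 mcg/mL.
One interval later, Cmin,ss = Cmax,ss·e^(−kτ) ≈ 74.480 × 0.7201 ≈ 53.633 mcg/mL.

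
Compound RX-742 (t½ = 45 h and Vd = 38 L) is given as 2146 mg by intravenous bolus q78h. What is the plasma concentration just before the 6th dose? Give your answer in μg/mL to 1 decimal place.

f = (1/2)^(τ/t½) = (1/2)^(78/45) ≈ 0.3008.
C₀ = D/Vd = 2146/38 ≈ 56.474 μg/mL.
Before the 6th dose, 5 doses have been given. Superposition: Cmin = C₀·(f + f² + … + f^5).
≈ 56.474 × (0.3008 + 0.0905 + 0.0272 + 0.0082 + 0.0025) ≈ 56.474 × 0.4292 ≈ 24.239 μg/mL.

24.2 μg/mL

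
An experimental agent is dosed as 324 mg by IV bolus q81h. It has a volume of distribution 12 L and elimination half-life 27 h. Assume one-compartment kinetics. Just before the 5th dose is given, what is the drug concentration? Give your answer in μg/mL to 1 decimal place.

f = (1/2)^(τ/t½) = (1/2)^(81/27) ≈ 0.1250.
C₀ = D/Vd = 324/12 ≈ 27.000 μg/mL.
Before the 5th dose, 4 doses have been given. Superposition: Cmin = C₀·(f + f² + … + f^4).
≈ 27.000 × (0.1250 + 0.0156 + 0.0020 + 0.0002) ≈ 27.000 × 0.1428 ≈ 3.856 μg/mL.

3.9 μg/mL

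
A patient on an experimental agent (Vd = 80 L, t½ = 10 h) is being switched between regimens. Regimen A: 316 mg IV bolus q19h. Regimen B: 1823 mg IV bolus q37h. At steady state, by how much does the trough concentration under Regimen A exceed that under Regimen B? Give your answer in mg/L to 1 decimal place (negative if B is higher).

-0.5 mg/L

Regimen A: f = (1/2)^(19/10) ≈ 0.2679; Cmin,ss = (316/80)·f/(1−f) ≈ 1.445 mg/L.
Regimen B: f = (1/2)^(37/10) ≈ 0.0769; Cmin,ss = (1823/80)·f/(1−f) ≈ 1.898 mg/L.
Difference ≈ 1.445 − 1.898 ≈ -0.453 mg/L.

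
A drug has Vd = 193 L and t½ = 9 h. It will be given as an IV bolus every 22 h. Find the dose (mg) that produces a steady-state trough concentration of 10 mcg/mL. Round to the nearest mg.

8575 mg

τ/t½ = 22/9 ≈ 2.4444, so f = (1/2)^(22/9) ≈ 0.183717.
Cmin,ss = (D/Vd)·f/(1−f), so D = Cmin,ss·Vd·(1−f)/f.
D = 10 × 193 × (1−f)/f ≈ 10 × 193 × 4.44315 ≈ 8575.28 mg.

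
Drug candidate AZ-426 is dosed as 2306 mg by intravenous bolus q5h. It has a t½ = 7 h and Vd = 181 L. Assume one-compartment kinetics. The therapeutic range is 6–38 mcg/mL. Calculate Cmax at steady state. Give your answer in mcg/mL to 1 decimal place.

Over one 5-h interval, 5/7 ≈ 0.71429 half-lives elapse, leaving f ≈ 0.6095 of each dose.
Accumulation ratio R = 1/(1 − f) ≈ 1/0.3905 ≈ 2.5608.
Single-dose peak C₀ = D/Vd = 2306/181 ≈ 12.740 mcg/mL.
Cmax,ss = C₀/(1 − f) ≈ 12.740/0.3905 ≈ 32.625 mcg/mL.
Peak 32.6 mcg/mL vs MTC 38 mcg/mL: below toxic threshold.

32.6 mcg/mL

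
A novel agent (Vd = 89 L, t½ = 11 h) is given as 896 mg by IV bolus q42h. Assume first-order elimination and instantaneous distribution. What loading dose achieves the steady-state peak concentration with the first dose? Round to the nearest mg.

f = (1/2)^(42/11) ≈ 0.070895; accumulation ratio R = 1/(1−f) ≈ 1.07630.
Loading dose to hit Cmax,ss on first dose: D_load = D_maint·R ≈ 896 × 1.07630 ≈ 964.36 mg.

964 mg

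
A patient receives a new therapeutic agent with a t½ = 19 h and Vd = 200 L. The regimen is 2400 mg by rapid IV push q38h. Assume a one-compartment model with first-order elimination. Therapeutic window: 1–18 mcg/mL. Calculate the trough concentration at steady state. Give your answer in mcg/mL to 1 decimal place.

4.0 mcg/mL

The dosing interval is 2 half-lives, so f = 2^(−2) = 0.25.
At steady state, R = 1/(1 − 0.25) = 4/3.
Single-dose peak C₀ = D/Vd = 2400/200 = 12 mcg/mL.
Steady-state peak Cmax,ss = C₀·R = 12 × 4/3 ≈ 16.000 mcg/mL.
Steady-state trough Cmin,ss = Cmax,ss·f ≈ 16.000 × 0.25 ≈ 4.000 mcg/mL.
Trough 4.0 mcg/mL vs MEC 1 mcg/mL: adequate.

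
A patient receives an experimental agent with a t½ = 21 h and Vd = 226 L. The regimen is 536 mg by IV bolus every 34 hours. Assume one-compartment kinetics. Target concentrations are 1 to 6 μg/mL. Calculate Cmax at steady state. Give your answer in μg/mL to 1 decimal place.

τ/t½ = 34/21 ≈ 1.619, so fraction remaining f = (1/2)^(34/21) ≈ 0.3256.
Accumulation ratio R = 1/(1 − f) ≈ 1/0.6744 ≈ 1.4828.
Each bolus raises the concentration by D/Vd = 536/226 ≈ 2.372 μg/mL.
Steady-state peak Cmax,ss = C₀·R ≈ 2.372 × 1.4828 ≈ 3.517 μg/mL.
Peak 3.5 μg/mL vs MTC 6 μg/mL: below toxic threshold.

3.5 μg/mL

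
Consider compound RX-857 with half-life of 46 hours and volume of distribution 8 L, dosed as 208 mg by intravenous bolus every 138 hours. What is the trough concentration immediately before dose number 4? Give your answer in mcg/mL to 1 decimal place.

3.7 mcg/mL

f = (1/2)^(τ/t½) = (1/2)^(138/46) ≈ 0.1250.
C₀ = D/Vd = 208/8 ≈ 26.000 mcg/mL.
Before the 4th dose, 3 doses have been given. Superposition: Cmin = C₀·(f + f² + … + f^3).
≈ 26.000 × (0.1250 + 0.0156 + 0.0020) ≈ 26.000 × 0.1426 ≈ 3.708 mcg/mL.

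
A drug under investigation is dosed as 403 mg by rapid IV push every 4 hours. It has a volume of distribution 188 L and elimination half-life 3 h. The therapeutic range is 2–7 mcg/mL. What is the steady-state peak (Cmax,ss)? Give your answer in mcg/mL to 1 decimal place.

3.6 mcg/mL

k = ln2/t½ = ln2/3 ≈ 0.231049 h⁻¹; fraction remaining f = e^(−kτ) = e^(−0.231049×4) ≈ 0.3969.
At steady state, accumulation factor R = 1/(1 − e^(−kτ)) ≈ 1.6581.
Each bolus raises the concentration by D/Vd = 403/188 ≈ 2.144 mcg/mL.
Steady-state peak Cmax,ss = C₀·R ≈ 2.144 × 1.6581 ≈ 3.555 mcg/mL.
Peak 3.6 mcg/mL vs MTC 7 mcg/mL: below toxic threshold.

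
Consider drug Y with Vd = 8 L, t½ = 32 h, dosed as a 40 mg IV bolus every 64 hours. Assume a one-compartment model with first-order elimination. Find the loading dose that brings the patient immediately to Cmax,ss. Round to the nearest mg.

f = (1/2)^(64/32) ≈ 0.250000; accumulation ratio R = 1/(1−f) ≈ 1.33333.
Loading dose to hit Cmax,ss on first dose: D_load = D_maint·R ≈ 40 × 1.33333 ≈ 53.33 mg.

53 mg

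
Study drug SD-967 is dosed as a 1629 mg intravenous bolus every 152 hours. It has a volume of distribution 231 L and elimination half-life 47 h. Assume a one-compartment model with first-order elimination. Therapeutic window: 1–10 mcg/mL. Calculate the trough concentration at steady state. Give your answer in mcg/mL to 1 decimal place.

k = ln2/t½ = ln2/47 ≈ 0.014748 h⁻¹; fraction remaining f = e^(−kτ) = e^(−0.014748×152) ≈ 0.1063.
At steady state, accumulation factor R = 1/(1 − e^(−kτ)) ≈ 1.1189.
Each bolus raises the concentration by D/Vd = 1629/231 ≈ 7.052 mcg/mL.
Steady-state peak Cmax,ss = C₀·R ≈ 7.052 × 1.1189 ≈ 7.890 mcg/mL.
One interval later, Cmin,ss = Cmax,ss·e^(−kτ) ≈ 7.890 × 0.1063 ≈ 0.839 mcg/mL.
Trough 0.8 mcg/mL vs MEC 1 mcg/mL: subtherapeutic.

0.8 mcg/mL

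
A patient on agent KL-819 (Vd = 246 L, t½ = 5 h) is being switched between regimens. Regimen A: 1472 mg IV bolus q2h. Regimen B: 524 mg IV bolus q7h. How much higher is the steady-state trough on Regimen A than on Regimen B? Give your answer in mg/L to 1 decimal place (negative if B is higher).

17.4 mg/L

Regimen A: f = (1/2)^(2/5) ≈ 0.7579; Cmin,ss = (1472/246)·f/(1−f) ≈ 18.732 mg/L.
Regimen B: f = (1/2)^(7/5) ≈ 0.3789; Cmin,ss = (524/246)·f/(1−f) ≈ 1.299 mg/L.
Difference ≈ 18.732 − 1.299 ≈ 17.433 mg/L.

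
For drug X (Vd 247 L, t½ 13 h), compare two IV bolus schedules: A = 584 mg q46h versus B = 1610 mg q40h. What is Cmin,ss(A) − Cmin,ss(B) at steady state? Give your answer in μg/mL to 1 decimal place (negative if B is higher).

-0.7 μg/mL

Regimen A: f = (1/2)^(46/13) ≈ 0.0861; Cmin,ss = (584/247)·f/(1−f) ≈ 0.223 μg/mL.
Regimen B: f = (1/2)^(40/13) ≈ 0.1185; Cmin,ss = (1610/247)·f/(1−f) ≈ 0.876 μg/mL.
Difference ≈ 0.223 − 0.876 ≈ -0.653 μg/mL.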